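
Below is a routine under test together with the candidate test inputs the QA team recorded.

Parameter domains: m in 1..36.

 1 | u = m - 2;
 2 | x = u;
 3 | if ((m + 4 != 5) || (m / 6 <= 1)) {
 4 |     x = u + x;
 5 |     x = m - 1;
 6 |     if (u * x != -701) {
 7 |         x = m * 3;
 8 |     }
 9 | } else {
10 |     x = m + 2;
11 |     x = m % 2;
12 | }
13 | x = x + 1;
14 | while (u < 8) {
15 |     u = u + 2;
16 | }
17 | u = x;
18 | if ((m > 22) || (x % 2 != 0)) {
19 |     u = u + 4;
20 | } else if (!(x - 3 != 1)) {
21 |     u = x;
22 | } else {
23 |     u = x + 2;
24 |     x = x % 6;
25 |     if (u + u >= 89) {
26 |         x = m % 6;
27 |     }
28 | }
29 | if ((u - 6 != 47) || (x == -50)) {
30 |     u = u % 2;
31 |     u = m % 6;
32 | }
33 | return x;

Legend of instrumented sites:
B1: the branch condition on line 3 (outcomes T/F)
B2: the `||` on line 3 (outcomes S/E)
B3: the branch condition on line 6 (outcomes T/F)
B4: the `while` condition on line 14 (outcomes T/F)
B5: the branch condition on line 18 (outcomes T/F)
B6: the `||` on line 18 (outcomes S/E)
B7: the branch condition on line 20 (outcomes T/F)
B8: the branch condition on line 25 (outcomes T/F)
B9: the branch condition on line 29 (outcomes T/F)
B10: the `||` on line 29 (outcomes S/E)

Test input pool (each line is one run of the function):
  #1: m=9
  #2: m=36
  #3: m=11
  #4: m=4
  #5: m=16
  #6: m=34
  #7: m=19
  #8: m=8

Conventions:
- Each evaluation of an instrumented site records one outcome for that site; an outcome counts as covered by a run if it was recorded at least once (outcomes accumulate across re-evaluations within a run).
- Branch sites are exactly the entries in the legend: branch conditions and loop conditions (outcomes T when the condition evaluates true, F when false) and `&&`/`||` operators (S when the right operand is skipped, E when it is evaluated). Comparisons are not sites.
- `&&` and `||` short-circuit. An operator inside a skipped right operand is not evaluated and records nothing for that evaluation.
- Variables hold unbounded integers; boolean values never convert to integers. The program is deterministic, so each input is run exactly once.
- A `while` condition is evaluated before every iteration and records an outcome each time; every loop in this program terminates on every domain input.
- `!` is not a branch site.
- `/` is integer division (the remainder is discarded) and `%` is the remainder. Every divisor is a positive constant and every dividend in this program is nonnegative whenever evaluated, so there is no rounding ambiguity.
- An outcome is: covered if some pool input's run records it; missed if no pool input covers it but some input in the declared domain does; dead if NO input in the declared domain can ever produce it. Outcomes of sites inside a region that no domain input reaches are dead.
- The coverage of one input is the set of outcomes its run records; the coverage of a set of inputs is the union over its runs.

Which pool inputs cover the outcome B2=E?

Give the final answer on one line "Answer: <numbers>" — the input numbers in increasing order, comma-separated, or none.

input #1 (m=9): never hits B2=E
input #2 (m=36): never hits B2=E
input #3 (m=11): never hits B2=E
input #4 (m=4): never hits B2=E
input #5 (m=16): never hits B2=E
input #6 (m=34): never hits B2=E
input #7 (m=19): never hits B2=E
input #8 (m=8): never hits B2=E

Answer: none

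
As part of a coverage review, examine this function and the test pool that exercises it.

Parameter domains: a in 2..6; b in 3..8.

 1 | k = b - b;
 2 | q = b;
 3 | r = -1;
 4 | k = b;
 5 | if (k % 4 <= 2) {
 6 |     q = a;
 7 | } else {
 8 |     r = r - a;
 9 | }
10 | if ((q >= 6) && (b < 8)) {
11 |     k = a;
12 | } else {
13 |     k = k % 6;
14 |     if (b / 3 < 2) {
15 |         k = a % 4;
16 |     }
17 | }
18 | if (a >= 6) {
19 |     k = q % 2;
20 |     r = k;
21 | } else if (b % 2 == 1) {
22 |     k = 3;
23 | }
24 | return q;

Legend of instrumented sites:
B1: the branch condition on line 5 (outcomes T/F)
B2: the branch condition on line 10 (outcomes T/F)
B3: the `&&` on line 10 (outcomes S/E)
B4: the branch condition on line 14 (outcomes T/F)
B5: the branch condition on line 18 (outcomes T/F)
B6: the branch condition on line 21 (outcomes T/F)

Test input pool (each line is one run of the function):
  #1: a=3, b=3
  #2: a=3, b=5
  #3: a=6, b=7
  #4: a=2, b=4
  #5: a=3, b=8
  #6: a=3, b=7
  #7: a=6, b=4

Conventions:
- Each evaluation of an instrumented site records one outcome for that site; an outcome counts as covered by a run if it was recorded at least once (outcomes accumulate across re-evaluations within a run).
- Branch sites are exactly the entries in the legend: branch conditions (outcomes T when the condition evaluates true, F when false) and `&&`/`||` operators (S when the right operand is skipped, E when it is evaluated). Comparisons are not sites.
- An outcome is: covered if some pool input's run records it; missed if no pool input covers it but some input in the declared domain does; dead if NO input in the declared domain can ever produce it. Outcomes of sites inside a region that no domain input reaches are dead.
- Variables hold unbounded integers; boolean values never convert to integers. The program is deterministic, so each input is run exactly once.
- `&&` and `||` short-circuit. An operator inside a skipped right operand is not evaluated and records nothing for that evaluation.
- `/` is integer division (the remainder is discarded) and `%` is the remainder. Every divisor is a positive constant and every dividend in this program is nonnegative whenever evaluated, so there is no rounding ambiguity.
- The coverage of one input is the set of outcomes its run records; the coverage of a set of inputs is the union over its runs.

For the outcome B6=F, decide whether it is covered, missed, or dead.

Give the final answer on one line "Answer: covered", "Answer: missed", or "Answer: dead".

B6=F is recorded by pool input(s) 4, 5 -> covered

Answer: covered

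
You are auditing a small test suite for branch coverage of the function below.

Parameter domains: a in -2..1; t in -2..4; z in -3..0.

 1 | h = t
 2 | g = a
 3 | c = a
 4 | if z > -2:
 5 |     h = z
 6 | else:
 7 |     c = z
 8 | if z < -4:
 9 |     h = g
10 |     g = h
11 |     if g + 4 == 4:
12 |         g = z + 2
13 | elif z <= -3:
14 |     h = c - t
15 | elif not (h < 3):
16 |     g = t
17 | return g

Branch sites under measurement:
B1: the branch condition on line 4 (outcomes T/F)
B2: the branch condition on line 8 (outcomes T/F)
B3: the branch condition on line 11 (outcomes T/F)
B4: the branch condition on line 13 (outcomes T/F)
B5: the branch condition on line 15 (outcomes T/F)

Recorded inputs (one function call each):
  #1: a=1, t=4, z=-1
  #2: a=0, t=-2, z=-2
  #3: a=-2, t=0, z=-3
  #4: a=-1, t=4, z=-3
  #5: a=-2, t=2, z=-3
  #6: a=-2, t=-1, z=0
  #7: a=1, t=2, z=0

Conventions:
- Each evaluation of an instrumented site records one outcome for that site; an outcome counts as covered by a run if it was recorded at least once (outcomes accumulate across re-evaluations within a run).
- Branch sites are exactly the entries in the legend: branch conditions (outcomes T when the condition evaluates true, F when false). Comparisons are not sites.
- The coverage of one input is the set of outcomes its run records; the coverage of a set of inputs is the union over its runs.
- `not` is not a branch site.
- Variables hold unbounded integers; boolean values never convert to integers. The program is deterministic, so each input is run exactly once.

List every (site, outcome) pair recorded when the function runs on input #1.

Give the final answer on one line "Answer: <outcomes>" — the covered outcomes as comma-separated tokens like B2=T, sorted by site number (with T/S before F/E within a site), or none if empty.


Running input #1 (a=1, t=4, z=-1), event by event:
  B1->T, B2->F, B4->F, B5->F
collecting distinct outcomes: B1=T, B2=F, B4=F, B5=F
Answer: B1=T, B2=F, B4=F, B5=F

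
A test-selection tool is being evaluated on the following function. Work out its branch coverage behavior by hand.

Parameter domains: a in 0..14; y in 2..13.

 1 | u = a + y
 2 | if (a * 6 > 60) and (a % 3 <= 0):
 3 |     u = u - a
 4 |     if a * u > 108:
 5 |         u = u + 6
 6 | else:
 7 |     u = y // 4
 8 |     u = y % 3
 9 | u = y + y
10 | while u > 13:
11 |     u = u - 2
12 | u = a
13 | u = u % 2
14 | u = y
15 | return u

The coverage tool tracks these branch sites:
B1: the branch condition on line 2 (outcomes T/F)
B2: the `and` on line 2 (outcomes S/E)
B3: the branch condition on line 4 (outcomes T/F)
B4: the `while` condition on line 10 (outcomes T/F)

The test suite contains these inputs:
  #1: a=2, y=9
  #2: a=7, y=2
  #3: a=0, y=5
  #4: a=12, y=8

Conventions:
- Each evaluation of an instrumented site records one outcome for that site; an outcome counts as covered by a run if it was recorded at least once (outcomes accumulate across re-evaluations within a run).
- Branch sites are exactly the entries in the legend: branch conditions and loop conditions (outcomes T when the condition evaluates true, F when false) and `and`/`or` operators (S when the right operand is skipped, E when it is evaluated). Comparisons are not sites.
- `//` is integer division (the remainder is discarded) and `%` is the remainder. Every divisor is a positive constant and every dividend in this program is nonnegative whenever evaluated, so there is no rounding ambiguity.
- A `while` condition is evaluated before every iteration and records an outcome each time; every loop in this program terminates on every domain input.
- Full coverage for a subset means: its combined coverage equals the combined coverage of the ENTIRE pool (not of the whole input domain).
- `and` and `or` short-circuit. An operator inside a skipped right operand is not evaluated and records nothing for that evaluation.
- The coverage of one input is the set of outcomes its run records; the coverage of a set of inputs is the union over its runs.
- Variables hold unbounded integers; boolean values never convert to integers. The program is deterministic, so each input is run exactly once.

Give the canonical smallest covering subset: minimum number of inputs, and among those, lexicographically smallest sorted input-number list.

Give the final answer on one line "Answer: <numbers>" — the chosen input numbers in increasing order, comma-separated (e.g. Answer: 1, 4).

#1 (a=2, y=9) -> covered: B1=F, B2=S, B4=T, B4=F
#2 (a=7, y=2) -> covered: B1=F, B2=S, B4=F
#3 (a=0, y=5) -> covered: B1=F, B2=S, B4=F
#4 (a=12, y=8) -> covered: B1=T, B2=E, B3=F, B4=T, B4=F
pool-wide coverage (7 outcomes): B1=T, B1=F, B2=S, B2=E, B3=F, B4=T, B4=F
every size-1 subset falls short of the 7 outcomes (best: 5/7)
the canonical winner is {1, 4}: size 2, full 7-outcome coverage, earliest index list among size-2 covers

Answer: 1, 4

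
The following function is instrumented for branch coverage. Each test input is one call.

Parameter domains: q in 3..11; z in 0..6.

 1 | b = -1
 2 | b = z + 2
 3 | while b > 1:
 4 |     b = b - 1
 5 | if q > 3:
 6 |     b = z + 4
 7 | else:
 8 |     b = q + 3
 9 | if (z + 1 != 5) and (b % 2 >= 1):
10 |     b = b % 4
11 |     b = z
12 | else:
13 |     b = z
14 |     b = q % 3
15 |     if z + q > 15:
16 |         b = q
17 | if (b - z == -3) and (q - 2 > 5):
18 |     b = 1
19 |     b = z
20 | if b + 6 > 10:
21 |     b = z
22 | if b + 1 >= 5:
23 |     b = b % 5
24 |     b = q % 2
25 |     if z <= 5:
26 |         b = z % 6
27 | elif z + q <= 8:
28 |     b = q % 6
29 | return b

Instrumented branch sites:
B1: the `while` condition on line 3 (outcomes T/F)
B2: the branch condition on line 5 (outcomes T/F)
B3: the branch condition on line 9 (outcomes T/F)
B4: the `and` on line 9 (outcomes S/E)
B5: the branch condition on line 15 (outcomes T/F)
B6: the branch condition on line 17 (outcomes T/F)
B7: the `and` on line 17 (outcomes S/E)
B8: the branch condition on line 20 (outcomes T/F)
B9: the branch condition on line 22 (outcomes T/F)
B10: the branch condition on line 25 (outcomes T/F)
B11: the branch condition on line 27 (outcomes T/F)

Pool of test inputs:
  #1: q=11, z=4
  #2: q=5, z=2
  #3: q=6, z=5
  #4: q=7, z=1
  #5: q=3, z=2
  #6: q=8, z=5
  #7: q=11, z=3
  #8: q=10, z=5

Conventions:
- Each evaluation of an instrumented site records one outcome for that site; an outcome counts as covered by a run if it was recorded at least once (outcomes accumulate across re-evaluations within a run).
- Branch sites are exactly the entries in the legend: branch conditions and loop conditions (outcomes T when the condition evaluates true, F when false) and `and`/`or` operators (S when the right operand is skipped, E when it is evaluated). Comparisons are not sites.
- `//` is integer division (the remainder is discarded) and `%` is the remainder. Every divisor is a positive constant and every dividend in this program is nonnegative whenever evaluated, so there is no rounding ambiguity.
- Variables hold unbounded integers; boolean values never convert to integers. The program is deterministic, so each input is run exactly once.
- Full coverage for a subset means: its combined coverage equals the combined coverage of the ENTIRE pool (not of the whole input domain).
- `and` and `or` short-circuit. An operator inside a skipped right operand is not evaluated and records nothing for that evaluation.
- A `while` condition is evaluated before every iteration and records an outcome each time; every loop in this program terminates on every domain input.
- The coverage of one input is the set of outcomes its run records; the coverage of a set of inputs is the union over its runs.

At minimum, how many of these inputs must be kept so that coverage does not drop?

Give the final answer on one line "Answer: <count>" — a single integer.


#1 (q=11, z=4) -> B1->T, B1->T, B1->T, B1->T, B1->T, B1->F, B2->T, B4->S, B3->F, B5->F, B7->S, B6->F, B8->F, B9->F, ...; covered: B1=T, B1=F, B2=T, B3=F, B4=S, B5=F, B6=F, B7=S, B8=F, B9=F, B11=F
#2 (q=5, z=2) -> B1->T, B1->T, B1->T, B1->F, B2->T, B4->E, B3->F, B5->F, B7->S, B6->F, B8->F, B9->F, B11->T; covered: B1=T, B1=F, B2=T, B3=F, B4=E, B5=F, B6=F, B7=S, B8=F, B9=F, B11=T
#3 (q=6, z=5) -> B1->T, B1->T, B1->T, B1->T, B1->T, B1->T, B1->F, B2->T, B4->E, B3->T, B7->S, B6->F, B8->T, B9->T, ...; covered: B1=T, B1=F, B2=T, B3=T, B4=E, B6=F, B7=S, B8=T, B9=T, B10=T
#4 (q=7, z=1) -> B1->T, B1->T, B1->F, B2->T, B4->E, B3->T, B7->S, B6->F, B8->F, B9->F, B11->T; covered: B1=T, B1=F, B2=T, B3=T, B4=E, B6=F, B7=S, B8=F, B9=F, B11=T
#5 (q=3, z=2) -> B1->T, B1->T, B1->T, B1->F, B2->F, B4->E, B3->F, B5->F, B7->S, B6->F, B8->F, B9->F, B11->T; covered: B1=T, B1=F, B2=F, B3=F, B4=E, B5=F, B6=F, B7=S, B8=F, B9=F, B11=T
#6 (q=8, z=5) -> B1->T, B1->T, B1->T, B1->T, B1->T, B1->T, B1->F, B2->T, B4->E, B3->T, B7->S, B6->F, B8->T, B9->T, ...; covered: B1=T, B1=F, B2=T, B3=T, B4=E, B6=F, B7=S, B8=T, B9=T, B10=T
#7 (q=11, z=3) -> B1->T, B1->T, B1->T, B1->T, B1->F, B2->T, B4->E, B3->T, B7->S, B6->F, B8->F, B9->F, B11->F; covered: B1=T, B1=F, B2=T, B3=T, B4=E, B6=F, B7=S, B8=F, B9=F, B11=F
#8 (q=10, z=5) -> B1->T, B1->T, B1->T, B1->T, B1->T, B1->T, B1->F, B2->T, B4->E, B3->T, B7->S, B6->F, B8->T, B9->T, ...; covered: B1=T, B1=F, B2=T, B3=T, B4=E, B6=F, B7=S, B8=T, B9=T, B10=T
pool-wide coverage (18 outcomes): B1=T, B1=F, B2=T, B2=F, B3=T, B3=F, B4=S, B4=E, B5=F, B6=F, B7=S, B8=T, B8=F, B9=T, B9=F, B10=T, B11=T, B11=F
size 1 is not enough: best union over all size-1 subsets is 11/18
size 2 is not enough: best union over all size-2 subsets is 16/18
inputs {1, 3, 5} (size 3) cover everything; no size-3 subset with a lexicographically smaller index list covers all 18
Answer: 3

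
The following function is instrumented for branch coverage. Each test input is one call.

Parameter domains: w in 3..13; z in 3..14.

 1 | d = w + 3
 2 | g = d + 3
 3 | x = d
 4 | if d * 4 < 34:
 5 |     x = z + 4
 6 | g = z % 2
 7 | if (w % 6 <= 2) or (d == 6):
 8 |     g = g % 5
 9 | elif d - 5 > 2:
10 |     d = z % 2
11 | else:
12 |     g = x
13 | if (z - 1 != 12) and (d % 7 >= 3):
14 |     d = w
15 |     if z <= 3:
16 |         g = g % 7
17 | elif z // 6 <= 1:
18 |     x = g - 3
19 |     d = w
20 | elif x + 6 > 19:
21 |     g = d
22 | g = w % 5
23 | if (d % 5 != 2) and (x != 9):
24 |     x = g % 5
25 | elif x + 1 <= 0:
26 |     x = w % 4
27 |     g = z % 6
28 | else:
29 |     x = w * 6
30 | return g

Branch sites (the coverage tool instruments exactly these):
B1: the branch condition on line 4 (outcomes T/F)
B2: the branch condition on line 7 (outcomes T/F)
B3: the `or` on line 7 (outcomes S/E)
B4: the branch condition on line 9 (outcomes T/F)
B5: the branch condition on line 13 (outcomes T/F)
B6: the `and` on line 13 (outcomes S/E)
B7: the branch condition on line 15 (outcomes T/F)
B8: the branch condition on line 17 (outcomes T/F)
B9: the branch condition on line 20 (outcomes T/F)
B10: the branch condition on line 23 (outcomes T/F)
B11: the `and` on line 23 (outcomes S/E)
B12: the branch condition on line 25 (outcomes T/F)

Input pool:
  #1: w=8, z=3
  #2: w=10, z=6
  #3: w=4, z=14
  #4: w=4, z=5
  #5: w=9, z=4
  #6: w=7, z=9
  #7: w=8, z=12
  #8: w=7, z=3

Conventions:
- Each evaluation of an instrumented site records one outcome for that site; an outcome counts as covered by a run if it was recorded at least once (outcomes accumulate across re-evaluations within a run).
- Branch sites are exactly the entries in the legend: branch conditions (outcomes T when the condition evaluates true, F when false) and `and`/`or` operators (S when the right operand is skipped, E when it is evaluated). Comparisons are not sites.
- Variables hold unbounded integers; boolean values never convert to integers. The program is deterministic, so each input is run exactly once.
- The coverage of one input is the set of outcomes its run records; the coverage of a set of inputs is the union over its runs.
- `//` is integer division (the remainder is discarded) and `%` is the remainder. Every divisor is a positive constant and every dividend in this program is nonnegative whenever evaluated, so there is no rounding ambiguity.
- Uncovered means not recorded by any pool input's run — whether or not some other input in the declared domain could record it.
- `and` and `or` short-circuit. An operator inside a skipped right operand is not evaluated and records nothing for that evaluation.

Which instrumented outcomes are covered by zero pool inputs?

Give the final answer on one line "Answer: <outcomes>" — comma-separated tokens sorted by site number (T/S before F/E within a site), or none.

input #1 (w=8, z=3): events B1->F, B3->S, B2->T, B6->E, B5->T, B7->T, B11->E, B10->T; covers B1=F, B2=T, B3=S, B5=T, B6=E, B7=T, B10=T, B11=E
input #2 (w=10, z=6): events B1->F, B3->E, B2->F, B4->T, B6->E, B5->F, B8->T, B11->E, B10->T; covers B1=F, B2=F, B3=E, B4=T, B5=F, B6=E, B8=T, B10=T, B11=E
input #3 (w=4, z=14): events B1->T, B3->E, B2->F, B4->F, B6->E, B5->F, B8->F, B9->T, B11->S, B10->F, B12->F; covers B1=T, B2=F, B3=E, B4=F, B5=F, B6=E, B8=F, B9=T, B10=F, B11=S, B12=F
input #4 (w=4, z=5): events B1->T, B3->E, B2->F, B4->F, B6->E, B5->F, B8->T, B11->E, B10->T; covers B1=T, B2=F, B3=E, B4=F, B5=F, B6=E, B8=T, B10=T, B11=E
input #5 (w=9, z=4): events B1->F, B3->E, B2->F, B4->T, B6->E, B5->F, B8->T, B11->E, B10->T; covers B1=F, B2=F, B3=E, B4=T, B5=F, B6=E, B8=T, B10=T, B11=E
input #6 (w=7, z=9): events B1->F, B3->S, B2->T, B6->E, B5->T, B7->F, B11->S, B10->F, B12->F; covers B1=F, B2=T, B3=S, B5=T, B6=E, B7=F, B10=F, B11=S, B12=F
input #7 (w=8, z=12): events B1->F, B3->S, B2->T, B6->E, B5->T, B7->F, B11->E, B10->T; covers B1=F, B2=T, B3=S, B5=T, B6=E, B7=F, B10=T, B11=E
input #8 (w=7, z=3): events B1->F, B3->S, B2->T, B6->E, B5->T, B7->T, B11->S, B10->F, B12->F; covers B1=F, B2=T, B3=S, B5=T, B6=E, B7=T, B10=F, B11=S, B12=F
union over the pool: B1=T, B1=F, B2=T, B2=F, B3=S, B3=E, B4=T, B4=F, B5=T, B5=F, B6=E, B7=T, B7=F, B8=T, B8=F, B9=T, B10=T, B10=F, B11=S, B11=E, B12=F
uncovered (3 of 24): B6=S, B9=F, B12=T

Answer: B6=S, B9=F, B12=T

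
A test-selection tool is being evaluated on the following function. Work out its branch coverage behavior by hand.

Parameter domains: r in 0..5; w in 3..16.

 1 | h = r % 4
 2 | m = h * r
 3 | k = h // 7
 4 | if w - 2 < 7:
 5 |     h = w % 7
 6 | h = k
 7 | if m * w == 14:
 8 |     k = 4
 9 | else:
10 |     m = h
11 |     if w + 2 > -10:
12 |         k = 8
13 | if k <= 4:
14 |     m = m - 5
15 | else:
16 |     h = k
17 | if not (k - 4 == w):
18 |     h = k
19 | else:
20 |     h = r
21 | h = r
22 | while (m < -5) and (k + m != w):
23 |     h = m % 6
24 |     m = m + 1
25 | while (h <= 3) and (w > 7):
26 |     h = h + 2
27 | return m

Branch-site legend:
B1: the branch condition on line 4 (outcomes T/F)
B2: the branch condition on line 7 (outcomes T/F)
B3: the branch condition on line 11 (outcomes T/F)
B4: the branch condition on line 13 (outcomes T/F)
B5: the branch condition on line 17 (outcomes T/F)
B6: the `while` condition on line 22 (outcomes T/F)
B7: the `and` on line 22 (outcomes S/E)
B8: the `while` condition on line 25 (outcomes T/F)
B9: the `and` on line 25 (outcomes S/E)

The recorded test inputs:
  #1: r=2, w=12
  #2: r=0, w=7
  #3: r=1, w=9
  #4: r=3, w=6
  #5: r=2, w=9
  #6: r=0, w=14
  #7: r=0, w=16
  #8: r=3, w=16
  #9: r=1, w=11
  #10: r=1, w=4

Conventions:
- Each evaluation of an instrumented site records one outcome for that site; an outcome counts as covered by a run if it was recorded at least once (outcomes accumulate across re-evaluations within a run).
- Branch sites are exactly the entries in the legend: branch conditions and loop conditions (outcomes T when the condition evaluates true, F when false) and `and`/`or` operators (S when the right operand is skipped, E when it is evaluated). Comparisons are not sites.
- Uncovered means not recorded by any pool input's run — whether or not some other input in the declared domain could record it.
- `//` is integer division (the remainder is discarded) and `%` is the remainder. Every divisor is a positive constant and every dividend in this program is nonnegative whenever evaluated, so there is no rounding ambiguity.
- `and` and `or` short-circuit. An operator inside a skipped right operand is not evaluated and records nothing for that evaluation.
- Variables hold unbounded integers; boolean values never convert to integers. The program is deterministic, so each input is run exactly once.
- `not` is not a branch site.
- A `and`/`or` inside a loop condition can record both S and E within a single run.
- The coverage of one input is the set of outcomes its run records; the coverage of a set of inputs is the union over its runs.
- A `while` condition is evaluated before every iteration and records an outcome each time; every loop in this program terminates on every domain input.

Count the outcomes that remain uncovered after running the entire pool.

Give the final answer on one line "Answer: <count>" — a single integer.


#1 (r=2, w=12) -> B1->F, B2->F, B3->T, B4->F, B5->T, B7->S, B6->F, B9->E, B8->T, B9->S, B8->F; covered: B1=F, B2=F, B3=T, B4=F, B5=T, B6=F, B7=S, B8=T, B8=F, B9=S, B9=E
#2 (r=0, w=7) -> B1->T, B2->F, B3->T, B4->F, B5->T, B7->S, B6->F, B9->E, B8->F; covered: B1=T, B2=F, B3=T, B4=F, B5=T, B6=F, B7=S, B8=F, B9=E
#3 (r=1, w=9) -> B1->F, B2->F, B3->T, B4->F, B5->T, B7->S, B6->F, B9->E, B8->T, B9->E, B8->T, B9->S, B8->F; covered: B1=F, B2=F, B3=T, B4=F, B5=T, B6=F, B7=S, B8=T, B8=F, B9=S, B9=E
#4 (r=3, w=6) -> B1->T, B2->F, B3->T, B4->F, B5->T, B7->S, B6->F, B9->E, B8->F; covered: B1=T, B2=F, B3=T, B4=F, B5=T, B6=F, B7=S, B8=F, B9=E
#5 (r=2, w=9) -> B1->F, B2->F, B3->T, B4->F, B5->T, B7->S, B6->F, B9->E, B8->T, B9->S, B8->F; covered: B1=F, B2=F, B3=T, B4=F, B5=T, B6=F, B7=S, B8=T, B8=F, B9=S, B9=E
#6 (r=0, w=14) -> B1->F, B2->F, B3->T, B4->F, B5->T, B7->S, B6->F, B9->E, B8->T, B9->E, B8->T, B9->S, B8->F; covered: B1=F, B2=F, B3=T, B4=F, B5=T, B6=F, B7=S, B8=T, B8=F, B9=S, B9=E
#7 (r=0, w=16) -> B1->F, B2->F, B3->T, B4->F, B5->T, B7->S, B6->F, B9->E, B8->T, B9->E, B8->T, B9->S, B8->F; covered: B1=F, B2=F, B3=T, B4=F, B5=T, B6=F, B7=S, B8=T, B8=F, B9=S, B9=E
#8 (r=3, w=16) -> B1->F, B2->F, B3->T, B4->F, B5->T, B7->S, B6->F, B9->E, B8->T, B9->S, B8->F; covered: B1=F, B2=F, B3=T, B4=F, B5=T, B6=F, B7=S, B8=T, B8=F, B9=S, B9=E
#9 (r=1, w=11) -> B1->F, B2->F, B3->T, B4->F, B5->T, B7->S, B6->F, B9->E, B8->T, B9->E, B8->T, B9->S, B8->F; covered: B1=F, B2=F, B3=T, B4=F, B5=T, B6=F, B7=S, B8=T, B8=F, B9=S, B9=E
#10 (r=1, w=4) -> B1->T, B2->F, B3->T, B4->F, B5->F, B7->S, B6->F, B9->E, B8->F; covered: B1=T, B2=F, B3=T, B4=F, B5=F, B6=F, B7=S, B8=F, B9=E
union over the pool: B1=T, B1=F, B2=F, B3=T, B4=F, B5=T, B5=F, B6=F, B7=S, B8=T, B8=F, B9=S, B9=E
uncovered (5 of 18): B2=T, B3=F, B4=T, B6=T, B7=E
Answer: 5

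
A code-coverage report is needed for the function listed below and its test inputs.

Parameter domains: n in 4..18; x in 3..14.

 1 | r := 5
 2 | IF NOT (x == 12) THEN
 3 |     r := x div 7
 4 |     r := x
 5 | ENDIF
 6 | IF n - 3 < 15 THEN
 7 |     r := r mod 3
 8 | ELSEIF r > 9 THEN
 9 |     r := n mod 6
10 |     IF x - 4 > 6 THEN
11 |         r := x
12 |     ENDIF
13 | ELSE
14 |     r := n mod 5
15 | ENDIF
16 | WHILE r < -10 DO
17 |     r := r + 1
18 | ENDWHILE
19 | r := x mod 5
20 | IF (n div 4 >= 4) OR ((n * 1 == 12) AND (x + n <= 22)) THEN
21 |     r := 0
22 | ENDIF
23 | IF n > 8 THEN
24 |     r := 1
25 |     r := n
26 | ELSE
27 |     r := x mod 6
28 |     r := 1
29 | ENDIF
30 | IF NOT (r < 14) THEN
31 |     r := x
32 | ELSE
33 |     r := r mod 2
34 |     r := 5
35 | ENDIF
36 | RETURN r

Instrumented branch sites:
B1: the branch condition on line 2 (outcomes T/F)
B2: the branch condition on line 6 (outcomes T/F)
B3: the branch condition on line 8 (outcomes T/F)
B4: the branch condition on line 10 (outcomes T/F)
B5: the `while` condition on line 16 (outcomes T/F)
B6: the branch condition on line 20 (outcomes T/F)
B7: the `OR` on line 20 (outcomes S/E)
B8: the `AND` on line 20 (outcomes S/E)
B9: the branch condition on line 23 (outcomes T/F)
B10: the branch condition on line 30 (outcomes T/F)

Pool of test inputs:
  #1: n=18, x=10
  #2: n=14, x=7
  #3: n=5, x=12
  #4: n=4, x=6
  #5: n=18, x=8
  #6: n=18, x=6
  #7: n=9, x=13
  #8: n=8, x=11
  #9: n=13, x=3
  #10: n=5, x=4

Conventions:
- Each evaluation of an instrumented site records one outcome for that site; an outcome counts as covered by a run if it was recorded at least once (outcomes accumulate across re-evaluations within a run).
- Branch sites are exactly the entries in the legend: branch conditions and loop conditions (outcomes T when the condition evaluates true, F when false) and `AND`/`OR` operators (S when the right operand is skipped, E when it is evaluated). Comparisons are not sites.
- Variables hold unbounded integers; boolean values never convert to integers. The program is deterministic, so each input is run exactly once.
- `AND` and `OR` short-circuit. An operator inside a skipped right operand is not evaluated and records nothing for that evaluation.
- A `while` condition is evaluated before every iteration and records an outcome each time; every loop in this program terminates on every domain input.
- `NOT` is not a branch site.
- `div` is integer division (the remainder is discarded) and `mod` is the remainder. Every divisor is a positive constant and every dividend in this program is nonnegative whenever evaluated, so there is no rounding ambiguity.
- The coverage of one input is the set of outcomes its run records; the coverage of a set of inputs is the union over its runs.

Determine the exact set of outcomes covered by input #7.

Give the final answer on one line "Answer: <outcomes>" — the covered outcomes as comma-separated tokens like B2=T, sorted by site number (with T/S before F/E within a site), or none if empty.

Event log for input #7 (n=9, x=13):
  B1->T, B2->T, B5->F, B7->E, B8->S, B6->F, B9->T, B10->F
as a set, this run covers: B1=T, B2=T, B5=F, B6=F, B7=E, B8=S, B9=T, B10=F

Answer: B1=T, B2=T, B5=F, B6=F, B7=E, B8=S, B9=T, B10=F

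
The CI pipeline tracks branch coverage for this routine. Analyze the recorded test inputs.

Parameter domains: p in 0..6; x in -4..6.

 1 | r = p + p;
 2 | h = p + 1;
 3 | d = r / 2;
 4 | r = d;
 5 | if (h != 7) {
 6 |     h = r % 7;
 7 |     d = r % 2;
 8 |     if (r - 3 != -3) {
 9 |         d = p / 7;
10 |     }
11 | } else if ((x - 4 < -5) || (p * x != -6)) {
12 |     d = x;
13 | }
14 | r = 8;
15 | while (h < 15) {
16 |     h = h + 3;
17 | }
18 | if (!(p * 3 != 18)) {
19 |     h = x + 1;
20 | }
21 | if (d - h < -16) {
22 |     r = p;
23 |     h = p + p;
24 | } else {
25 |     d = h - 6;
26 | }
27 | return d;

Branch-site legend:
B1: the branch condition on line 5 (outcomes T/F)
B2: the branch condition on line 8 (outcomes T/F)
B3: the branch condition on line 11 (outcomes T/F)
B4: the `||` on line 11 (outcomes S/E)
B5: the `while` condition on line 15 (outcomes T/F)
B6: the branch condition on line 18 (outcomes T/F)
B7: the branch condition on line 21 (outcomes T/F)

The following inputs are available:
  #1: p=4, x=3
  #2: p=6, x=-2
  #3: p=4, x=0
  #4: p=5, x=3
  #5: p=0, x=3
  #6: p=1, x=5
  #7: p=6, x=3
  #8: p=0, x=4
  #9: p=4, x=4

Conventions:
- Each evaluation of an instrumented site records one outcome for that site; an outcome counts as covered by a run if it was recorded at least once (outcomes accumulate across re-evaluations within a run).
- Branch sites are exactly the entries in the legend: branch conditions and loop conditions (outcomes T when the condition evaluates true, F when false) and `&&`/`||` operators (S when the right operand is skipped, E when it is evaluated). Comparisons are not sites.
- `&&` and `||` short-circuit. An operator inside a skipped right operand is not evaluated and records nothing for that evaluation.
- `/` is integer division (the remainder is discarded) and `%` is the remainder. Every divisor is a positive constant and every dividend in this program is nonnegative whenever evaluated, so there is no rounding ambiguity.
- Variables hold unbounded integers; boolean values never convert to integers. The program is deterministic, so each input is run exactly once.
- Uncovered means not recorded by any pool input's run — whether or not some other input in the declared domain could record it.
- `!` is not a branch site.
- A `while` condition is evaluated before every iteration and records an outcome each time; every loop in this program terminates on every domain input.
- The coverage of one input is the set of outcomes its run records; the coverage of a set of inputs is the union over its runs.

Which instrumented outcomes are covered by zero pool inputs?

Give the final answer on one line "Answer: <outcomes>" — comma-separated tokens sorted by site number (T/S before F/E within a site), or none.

run #1 (p=4, x=3) runs B1->T, B2->T, B5->T, B5->T, B5->T, B5->T, B5->F, B6->F, B7->F; records B1=T, B2=T, B5=T, B5=F, B6=F, B7=F
run #2 (p=6, x=-2) runs B1->F, B4->S, B3->T, B5->T, B5->T, B5->T, B5->F, B6->T, B7->F; records B1=F, B3=T, B4=S, B5=T, B5=F, B6=T, B7=F
run #3 (p=4, x=0) runs B1->T, B2->T, B5->T, B5->T, B5->T, B5->T, B5->F, B6->F, B7->F; records B1=T, B2=T, B5=T, B5=F, B6=F, B7=F
run #4 (p=5, x=3) runs B1->T, B2->T, B5->T, B5->T, B5->T, B5->T, B5->F, B6->F, B7->T; records B1=T, B2=T, B5=T, B5=F, B6=F, B7=T
run #5 (p=0, x=3) runs B1->T, B2->F, B5->T, B5->T, B5->T, B5->T, B5->T, B5->F, B6->F, B7->F; records B1=T, B2=F, B5=T, B5=F, B6=F, B7=F
run #6 (p=1, x=5) runs B1->T, B2->T, B5->T, B5->T, B5->T, B5->T, B5->T, B5->F, B6->F, B7->F; records B1=T, B2=T, B5=T, B5=F, B6=F, B7=F
run #7 (p=6, x=3) runs B1->F, B4->E, B3->T, B5->T, B5->T, B5->T, B5->F, B6->T, B7->F; records B1=F, B3=T, B4=E, B5=T, B5=F, B6=T, B7=F
run #8 (p=0, x=4) runs B1->T, B2->F, B5->T, B5->T, B5->T, B5->T, B5->T, B5->F, B6->F, B7->F; records B1=T, B2=F, B5=T, B5=F, B6=F, B7=F
run #9 (p=4, x=4) runs B1->T, B2->T, B5->T, B5->T, B5->T, B5->T, B5->F, B6->F, B7->F; records B1=T, B2=T, B5=T, B5=F, B6=F, B7=F
union over the pool: B1=T, B1=F, B2=T, B2=F, B3=T, B4=S, B4=E, B5=T, B5=F, B6=T, B6=F, B7=T, B7=F
uncovered (1 of 14): B3=F

Answer: B3=F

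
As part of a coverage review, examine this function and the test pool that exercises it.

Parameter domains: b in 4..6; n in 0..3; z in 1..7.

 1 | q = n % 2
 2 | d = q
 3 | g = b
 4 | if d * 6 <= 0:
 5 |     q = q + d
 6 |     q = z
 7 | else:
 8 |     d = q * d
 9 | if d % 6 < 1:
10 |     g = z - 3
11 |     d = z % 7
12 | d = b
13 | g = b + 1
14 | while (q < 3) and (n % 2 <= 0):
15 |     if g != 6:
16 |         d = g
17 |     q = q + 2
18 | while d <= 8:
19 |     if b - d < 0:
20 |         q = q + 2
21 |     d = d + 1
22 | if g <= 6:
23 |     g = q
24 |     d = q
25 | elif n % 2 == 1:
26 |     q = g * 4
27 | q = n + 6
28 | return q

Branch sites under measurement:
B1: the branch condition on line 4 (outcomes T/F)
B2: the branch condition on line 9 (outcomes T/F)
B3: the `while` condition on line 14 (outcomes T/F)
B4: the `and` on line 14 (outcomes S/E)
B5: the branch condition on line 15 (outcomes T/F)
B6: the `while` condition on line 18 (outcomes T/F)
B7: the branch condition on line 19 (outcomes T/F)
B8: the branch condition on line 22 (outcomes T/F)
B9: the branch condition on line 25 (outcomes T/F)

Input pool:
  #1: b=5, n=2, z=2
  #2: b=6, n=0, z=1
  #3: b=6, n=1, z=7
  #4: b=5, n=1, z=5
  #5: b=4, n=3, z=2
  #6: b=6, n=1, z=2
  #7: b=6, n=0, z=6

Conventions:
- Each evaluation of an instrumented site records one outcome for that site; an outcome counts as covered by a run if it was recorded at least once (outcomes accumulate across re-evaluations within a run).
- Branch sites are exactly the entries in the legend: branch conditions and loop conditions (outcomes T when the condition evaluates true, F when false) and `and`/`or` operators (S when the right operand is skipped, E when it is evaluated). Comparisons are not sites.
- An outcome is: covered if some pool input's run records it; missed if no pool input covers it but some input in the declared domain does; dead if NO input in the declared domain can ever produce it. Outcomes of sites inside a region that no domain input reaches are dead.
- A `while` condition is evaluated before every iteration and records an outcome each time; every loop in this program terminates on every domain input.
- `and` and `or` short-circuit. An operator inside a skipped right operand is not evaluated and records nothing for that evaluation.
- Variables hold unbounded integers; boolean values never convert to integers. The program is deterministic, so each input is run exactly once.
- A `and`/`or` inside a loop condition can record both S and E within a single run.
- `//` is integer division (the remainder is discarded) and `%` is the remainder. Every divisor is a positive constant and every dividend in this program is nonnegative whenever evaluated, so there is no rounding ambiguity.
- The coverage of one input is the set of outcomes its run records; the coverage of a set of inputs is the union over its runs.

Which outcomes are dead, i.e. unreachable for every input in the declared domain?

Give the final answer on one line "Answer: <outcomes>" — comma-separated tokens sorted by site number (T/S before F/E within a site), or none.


running all 84 domain inputs and tallying outcomes:
  reachable outcomes have witnesses, e.g. B1=T (e.g. b=4, n=0, z=1), B1=F (e.g. b=4, n=1, z=1), B2=T (e.g. b=4, n=0, z=1), B2=F (e.g. b=4, n=1, z=1)
Answer: none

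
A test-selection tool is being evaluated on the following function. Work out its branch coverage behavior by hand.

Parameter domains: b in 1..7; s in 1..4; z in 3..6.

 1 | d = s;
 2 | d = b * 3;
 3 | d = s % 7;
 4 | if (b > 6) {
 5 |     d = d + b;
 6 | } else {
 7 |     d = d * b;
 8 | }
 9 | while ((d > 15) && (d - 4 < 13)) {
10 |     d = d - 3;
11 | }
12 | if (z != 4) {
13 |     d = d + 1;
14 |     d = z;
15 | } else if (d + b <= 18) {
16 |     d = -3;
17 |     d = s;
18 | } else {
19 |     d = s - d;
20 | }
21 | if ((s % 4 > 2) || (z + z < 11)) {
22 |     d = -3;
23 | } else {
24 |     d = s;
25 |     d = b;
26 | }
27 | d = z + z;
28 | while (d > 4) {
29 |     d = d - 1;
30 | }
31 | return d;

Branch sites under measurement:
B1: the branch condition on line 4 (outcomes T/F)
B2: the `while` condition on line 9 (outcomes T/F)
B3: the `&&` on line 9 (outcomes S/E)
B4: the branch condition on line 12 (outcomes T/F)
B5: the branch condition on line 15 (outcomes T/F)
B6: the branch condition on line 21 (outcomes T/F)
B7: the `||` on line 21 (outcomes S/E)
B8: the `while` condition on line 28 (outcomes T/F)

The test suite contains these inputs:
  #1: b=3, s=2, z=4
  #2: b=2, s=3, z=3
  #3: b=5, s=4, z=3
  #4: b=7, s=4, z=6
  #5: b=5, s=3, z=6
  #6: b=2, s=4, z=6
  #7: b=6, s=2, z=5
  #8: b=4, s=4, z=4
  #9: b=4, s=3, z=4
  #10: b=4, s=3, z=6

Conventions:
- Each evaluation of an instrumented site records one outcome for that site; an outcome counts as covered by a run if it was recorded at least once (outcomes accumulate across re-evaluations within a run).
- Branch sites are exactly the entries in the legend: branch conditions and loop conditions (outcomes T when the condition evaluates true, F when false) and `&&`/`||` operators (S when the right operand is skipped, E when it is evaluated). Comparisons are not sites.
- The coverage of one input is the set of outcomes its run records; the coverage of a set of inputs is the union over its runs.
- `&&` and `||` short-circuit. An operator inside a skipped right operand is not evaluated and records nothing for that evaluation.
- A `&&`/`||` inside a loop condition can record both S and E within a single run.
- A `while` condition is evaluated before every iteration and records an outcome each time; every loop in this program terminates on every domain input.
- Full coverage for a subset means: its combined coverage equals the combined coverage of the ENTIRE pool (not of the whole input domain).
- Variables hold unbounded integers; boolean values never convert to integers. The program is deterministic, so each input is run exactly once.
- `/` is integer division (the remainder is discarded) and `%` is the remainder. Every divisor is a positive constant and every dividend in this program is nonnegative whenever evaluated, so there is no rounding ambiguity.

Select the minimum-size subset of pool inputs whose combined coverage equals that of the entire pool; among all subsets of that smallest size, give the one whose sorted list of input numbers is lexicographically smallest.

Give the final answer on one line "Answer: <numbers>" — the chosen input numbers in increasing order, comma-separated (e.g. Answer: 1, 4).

input #1, b=3, s=2, z=4: events B1->F, B3->S, B2->F, B4->F, B5->T, B7->E, B6->T, B8->T, B8->T, B8->T, B8->T, B8->F; outcomes B1=F, B2=F, B3=S, B4=F, B5=T, B6=T, B7=E, B8=T, B8=F
input #2, b=2, s=3, z=3: events B1->F, B3->S, B2->F, B4->T, B7->S, B6->T, B8->T, B8->T, B8->F; outcomes B1=F, B2=F, B3=S, B4=T, B6=T, B7=S, B8=T, B8=F
input #3, b=5, s=4, z=3: events B1->F, B3->E, B2->F, B4->T, B7->E, B6->T, B8->T, B8->T, B8->F; outcomes B1=F, B2=F, B3=E, B4=T, B6=T, B7=E, B8=T, B8=F
input #4, b=7, s=4, z=6: events B1->T, B3->S, B2->F, B4->T, B7->E, B6->F, B8->T, B8->T, B8->T, B8->T, B8->T, B8->T, B8->T, B8->T, ...; outcomes B1=T, B2=F, B3=S, B4=T, B6=F, B7=E, B8=T, B8=F
input #5, b=5, s=3, z=6: events B1->F, B3->S, B2->F, B4->T, B7->S, B6->T, B8->T, B8->T, B8->T, B8->T, B8->T, B8->T, B8->T, B8->T, ...; outcomes B1=F, B2=F, B3=S, B4=T, B6=T, B7=S, B8=T, B8=F
input #6, b=2, s=4, z=6: events B1->F, B3->S, B2->F, B4->T, B7->E, B6->F, B8->T, B8->T, B8->T, B8->T, B8->T, B8->T, B8->T, B8->T, ...; outcomes B1=F, B2=F, B3=S, B4=T, B6=F, B7=E, B8=T, B8=F
input #7, b=6, s=2, z=5: events B1->F, B3->S, B2->F, B4->T, B7->E, B6->T, B8->T, B8->T, B8->T, B8->T, B8->T, B8->T, B8->F; outcomes B1=F, B2=F, B3=S, B4=T, B6=T, B7=E, B8=T, B8=F
input #8, b=4, s=4, z=4: events B1->F, B3->E, B2->T, B3->S, B2->F, B4->F, B5->T, B7->E, B6->T, B8->T, B8->T, B8->T, B8->T, B8->F; outcomes B1=F, B2=T, B2=F, B3=S, B3=E, B4=F, B5=T, B6=T, B7=E, B8=T, B8=F
input #9, b=4, s=3, z=4: events B1->F, B3->S, B2->F, B4->F, B5->T, B7->S, B6->T, B8->T, B8->T, B8->T, B8->T, B8->F; outcomes B1=F, B2=F, B3=S, B4=F, B5=T, B6=T, B7=S, B8=T, B8=F
input #10, b=4, s=3, z=6: events B1->F, B3->S, B2->F, B4->T, B7->S, B6->T, B8->T, B8->T, B8->T, B8->T, B8->T, B8->T, B8->T, B8->T, ...; outcomes B1=F, B2=F, B3=S, B4=T, B6=T, B7=S, B8=T, B8=F
union over all inputs: B1=T, B1=F, B2=T, B2=F, B3=S, B3=E, B4=T, B4=F, B5=T, B6=T, B6=F, B7=S, B7=E, B8=T, B8=F (15 outcomes)
checked all size-1 subsets: none covers 15 outcomes (max 11/15)
checked all size-2 subsets: none covers 15 outcomes (max 14/15)
size 3: inputs {2, 4, 8} cover all 15 outcomes, and no lexicographically smaller subset of this size does

Answer: 2, 4, 8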